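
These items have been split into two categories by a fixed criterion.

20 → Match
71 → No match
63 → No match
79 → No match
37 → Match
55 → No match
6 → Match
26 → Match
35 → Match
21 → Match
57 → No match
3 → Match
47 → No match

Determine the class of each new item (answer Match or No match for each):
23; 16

Match, Match

The pattern is that an item is 'Match' exactly when: at most 37.
23: 23 ≤ 37, checks out → Match. 16: 16 ≤ 37, checks out → Match.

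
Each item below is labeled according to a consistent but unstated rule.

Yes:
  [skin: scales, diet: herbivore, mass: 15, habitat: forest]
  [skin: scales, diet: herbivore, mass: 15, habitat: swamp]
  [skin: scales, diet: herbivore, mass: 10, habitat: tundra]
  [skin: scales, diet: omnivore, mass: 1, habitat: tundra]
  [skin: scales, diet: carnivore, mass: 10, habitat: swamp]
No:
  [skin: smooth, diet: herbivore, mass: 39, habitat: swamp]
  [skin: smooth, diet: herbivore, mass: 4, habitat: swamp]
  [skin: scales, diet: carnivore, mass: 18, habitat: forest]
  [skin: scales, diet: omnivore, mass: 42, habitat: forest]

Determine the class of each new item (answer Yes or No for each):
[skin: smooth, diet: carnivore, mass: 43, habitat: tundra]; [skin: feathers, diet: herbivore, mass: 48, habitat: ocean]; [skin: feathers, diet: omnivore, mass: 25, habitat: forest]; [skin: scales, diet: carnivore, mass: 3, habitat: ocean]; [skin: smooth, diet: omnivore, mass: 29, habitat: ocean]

The classifier is using: skin is scales AND mass ≤ 15.
[skin: smooth, diet: carnivore, mass: 43, habitat: tundra] → skin is smooth, mass = 43 → No. [skin: feathers, diet: herbivore, mass: 48, habitat: ocean] → skin is feathers, mass = 48 → No. [skin: feathers, diet: omnivore, mass: 25, habitat: forest] → skin is feathers, mass = 25 → No. [skin: scales, diet: carnivore, mass: 3, habitat: ocean] → skin is scales, mass = 3 → Yes. [skin: smooth, diet: omnivore, mass: 29, habitat: ocean] → skin is smooth, mass = 29 → No.

No, No, No, Yes, No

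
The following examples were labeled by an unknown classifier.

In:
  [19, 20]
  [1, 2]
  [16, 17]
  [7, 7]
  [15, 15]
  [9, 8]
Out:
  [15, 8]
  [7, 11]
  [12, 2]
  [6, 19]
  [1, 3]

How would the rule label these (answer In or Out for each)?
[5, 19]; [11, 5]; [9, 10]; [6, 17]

Out, Out, In, Out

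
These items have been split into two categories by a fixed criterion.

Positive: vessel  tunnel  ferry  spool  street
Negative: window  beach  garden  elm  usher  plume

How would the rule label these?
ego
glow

The distinguishing property — has a double letter — holds for all the 'Positive' cases and none of the 'Negative' cases.

Negative, Negative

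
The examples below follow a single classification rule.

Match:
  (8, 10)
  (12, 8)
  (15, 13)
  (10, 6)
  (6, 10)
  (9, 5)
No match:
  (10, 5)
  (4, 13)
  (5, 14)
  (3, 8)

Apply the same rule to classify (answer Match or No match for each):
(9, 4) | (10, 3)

No match, No match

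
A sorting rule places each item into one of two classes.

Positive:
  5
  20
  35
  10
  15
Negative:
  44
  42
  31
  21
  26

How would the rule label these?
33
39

Every 'Positive' example satisfies: multiple of 5. None of the 'Negative' examples do.

Negative, Negative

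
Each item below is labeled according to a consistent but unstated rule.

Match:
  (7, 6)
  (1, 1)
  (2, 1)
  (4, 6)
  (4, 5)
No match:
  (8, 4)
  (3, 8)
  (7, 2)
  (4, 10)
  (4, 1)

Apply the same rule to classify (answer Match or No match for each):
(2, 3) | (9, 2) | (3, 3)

The distinguishing property — |first − second| ≤ 2 — holds for all the 'Match' cases and none of the 'No match' cases.
(2, 3) → |2−3| = 1 → Match. (9, 2) → |9−2| = 7 → No match. (3, 3) → |3−3| = 0 → Match.

Match, No match, Match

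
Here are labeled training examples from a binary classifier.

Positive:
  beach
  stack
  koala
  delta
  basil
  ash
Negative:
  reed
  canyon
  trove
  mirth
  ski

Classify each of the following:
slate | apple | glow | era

Positive, Positive, Negative, Positive

The classifier is using: odd length AND contains 'a'.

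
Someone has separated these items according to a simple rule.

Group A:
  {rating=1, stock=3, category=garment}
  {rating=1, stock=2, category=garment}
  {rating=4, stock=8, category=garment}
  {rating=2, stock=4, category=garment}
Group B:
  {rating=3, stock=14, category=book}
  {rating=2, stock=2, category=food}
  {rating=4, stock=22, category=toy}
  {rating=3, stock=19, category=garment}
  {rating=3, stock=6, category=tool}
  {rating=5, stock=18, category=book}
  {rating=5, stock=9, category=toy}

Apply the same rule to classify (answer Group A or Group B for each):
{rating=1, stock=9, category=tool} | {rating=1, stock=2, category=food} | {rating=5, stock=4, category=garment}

Rule: category is garment AND stock ≤ 8. This holds for each 'Group A' example and fails for each 'Group B' one.
{rating=1, stock=9, category=tool} → category is tool, stock = 9 → Group B.
{rating=1, stock=2, category=food} → category is food, stock = 2 → Group B.
{rating=5, stock=4, category=garment} → category is garment, stock = 4 → Group A.

Group B, Group B, Group A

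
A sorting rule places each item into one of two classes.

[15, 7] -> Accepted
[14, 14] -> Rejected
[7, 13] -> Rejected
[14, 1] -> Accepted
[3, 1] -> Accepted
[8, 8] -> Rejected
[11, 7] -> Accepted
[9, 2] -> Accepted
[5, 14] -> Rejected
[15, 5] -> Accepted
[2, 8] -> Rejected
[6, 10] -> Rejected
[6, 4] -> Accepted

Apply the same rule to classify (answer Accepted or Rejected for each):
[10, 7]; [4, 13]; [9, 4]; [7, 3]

Accepted, Rejected, Accepted, Accepted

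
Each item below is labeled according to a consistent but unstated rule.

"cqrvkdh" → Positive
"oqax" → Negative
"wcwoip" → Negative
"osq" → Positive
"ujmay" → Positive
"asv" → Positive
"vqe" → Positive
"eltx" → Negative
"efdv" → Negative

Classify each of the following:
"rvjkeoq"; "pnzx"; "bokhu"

The classifier is using: odd length.
"rvjkeoq" → length 7 → Positive.
"pnzx" → length 4 → Negative.
"bokhu" → length 5 → Positive.

Positive, Negative, Positive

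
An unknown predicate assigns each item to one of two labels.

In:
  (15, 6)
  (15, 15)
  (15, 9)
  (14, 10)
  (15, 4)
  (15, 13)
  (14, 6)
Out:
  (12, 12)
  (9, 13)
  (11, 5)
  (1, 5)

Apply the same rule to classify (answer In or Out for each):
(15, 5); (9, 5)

The common property of the 'In' items is: first ≥ 13. No 'Out' item has it.
In: (15, 5), since first 15.
Out: (9, 5), since first 9.

In, Out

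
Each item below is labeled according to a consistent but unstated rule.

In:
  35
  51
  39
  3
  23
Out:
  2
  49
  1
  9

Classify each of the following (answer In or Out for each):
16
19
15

Out, In, In

Every 'In' example satisfies: ≡ 3 (mod 4). None of the 'Out' examples do.
16 — 16 mod 4 = 0, hence Out.
19 — 19 mod 4 = 3, hence In.
15 — 15 mod 4 = 3, hence In.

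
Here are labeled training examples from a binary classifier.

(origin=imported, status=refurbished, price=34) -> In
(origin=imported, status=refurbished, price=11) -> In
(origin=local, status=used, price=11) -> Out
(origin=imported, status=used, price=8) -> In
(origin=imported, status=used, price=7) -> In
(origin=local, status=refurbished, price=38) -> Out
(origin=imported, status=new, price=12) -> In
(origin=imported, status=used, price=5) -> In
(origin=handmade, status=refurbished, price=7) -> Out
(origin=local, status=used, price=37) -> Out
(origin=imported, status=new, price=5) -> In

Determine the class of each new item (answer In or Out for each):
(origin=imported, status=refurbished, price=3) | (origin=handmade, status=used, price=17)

Rule: origin is imported. This holds for each 'In' example and fails for each 'Out' one.
(origin=imported, status=refurbished, price=3): origin is imported — fits, so In. (origin=handmade, status=used, price=17): origin is handmade — fails the rule, so Out.

In, Out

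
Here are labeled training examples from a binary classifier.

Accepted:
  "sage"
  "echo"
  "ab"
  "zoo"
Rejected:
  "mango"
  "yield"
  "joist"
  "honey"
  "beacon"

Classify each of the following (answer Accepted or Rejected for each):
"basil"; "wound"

Rejected, Rejected

One predicate separates the groups cleanly: length ≤ 4.
Rejected: "basil", since length 5. Rejected: "wound", since length 5.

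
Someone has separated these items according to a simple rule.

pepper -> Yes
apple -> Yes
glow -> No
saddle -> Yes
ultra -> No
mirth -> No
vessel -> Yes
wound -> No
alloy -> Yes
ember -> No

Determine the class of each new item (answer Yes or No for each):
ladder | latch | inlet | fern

Yes, No, No, No

'Yes' ⟺ has a double letter.
ladder: 'dd' doubled — checks out, so Yes.
latch: no doubled letter — lacks this property, so No.
inlet: no doubled letter — lacks this property, so No.
fern: no doubled letter — lacks this property, so No.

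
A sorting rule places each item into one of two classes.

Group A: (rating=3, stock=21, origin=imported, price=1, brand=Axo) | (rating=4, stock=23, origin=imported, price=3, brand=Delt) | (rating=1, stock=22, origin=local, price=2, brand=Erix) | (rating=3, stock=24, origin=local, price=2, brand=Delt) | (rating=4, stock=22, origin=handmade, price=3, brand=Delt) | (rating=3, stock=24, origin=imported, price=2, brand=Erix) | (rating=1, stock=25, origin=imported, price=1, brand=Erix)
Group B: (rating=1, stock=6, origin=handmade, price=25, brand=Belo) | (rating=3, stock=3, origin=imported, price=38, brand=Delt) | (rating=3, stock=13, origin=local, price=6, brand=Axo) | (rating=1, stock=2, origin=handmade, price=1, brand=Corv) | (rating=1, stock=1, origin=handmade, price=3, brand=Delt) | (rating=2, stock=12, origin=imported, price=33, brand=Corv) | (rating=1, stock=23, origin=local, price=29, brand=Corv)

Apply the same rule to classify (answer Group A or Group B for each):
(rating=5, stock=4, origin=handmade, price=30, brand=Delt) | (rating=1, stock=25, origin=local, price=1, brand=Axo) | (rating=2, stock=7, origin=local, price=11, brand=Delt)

Group B, Group A, Group B

A rule that fits every label: price ≤ 3 AND stock ≥ 3 — true of each 'Group A' example, false of each 'Group B' one.
(rating=5, stock=4, origin=handmade, price=30, brand=Delt) — price = 30, stock = 4, hence Group B. (rating=1, stock=25, origin=local, price=1, brand=Axo) — price = 1, stock = 25, hence Group A. (rating=2, stock=7, origin=local, price=11, brand=Delt) — price = 11, stock = 7, hence Group B.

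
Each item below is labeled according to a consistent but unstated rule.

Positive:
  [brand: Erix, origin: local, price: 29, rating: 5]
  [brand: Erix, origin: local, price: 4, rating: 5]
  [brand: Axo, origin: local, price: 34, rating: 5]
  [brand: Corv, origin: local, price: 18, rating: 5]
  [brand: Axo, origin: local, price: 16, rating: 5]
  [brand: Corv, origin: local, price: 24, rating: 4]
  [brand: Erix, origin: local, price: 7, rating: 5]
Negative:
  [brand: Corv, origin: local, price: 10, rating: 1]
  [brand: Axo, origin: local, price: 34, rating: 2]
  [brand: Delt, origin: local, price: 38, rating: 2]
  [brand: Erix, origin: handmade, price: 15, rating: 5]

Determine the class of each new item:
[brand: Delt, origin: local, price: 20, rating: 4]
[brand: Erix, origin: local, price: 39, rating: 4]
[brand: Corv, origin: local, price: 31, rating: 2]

'Positive' ⟺ origin is local AND rating ≥ 4.
[brand: Delt, origin: local, price: 20, rating: 4]: origin is local, rating = 4 — meets the rule, so Positive.
[brand: Erix, origin: local, price: 39, rating: 4]: origin is local, rating = 4 — meets the rule, so Positive.
[brand: Corv, origin: local, price: 31, rating: 2]: origin is local, rating = 2 — doesn't match, so Negative.

Positive, Positive, Negative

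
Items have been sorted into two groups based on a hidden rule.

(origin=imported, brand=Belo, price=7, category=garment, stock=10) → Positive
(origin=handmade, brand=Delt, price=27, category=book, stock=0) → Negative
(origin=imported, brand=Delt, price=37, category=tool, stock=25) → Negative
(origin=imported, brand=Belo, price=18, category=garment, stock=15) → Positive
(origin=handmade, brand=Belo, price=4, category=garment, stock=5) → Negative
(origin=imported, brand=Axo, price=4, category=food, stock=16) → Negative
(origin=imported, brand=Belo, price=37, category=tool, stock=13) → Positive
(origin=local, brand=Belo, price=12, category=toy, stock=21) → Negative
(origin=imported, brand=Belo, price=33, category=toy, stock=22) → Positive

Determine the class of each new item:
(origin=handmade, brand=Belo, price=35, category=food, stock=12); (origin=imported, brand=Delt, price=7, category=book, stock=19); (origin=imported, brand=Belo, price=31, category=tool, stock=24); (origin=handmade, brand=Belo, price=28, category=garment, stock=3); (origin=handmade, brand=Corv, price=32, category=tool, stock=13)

Negative, Negative, Positive, Negative, Negative

Every 'Positive' example satisfies: brand is Belo AND origin is imported. None of the 'Negative' examples do.
(origin=handmade, brand=Belo, price=35, category=food, stock=12) — brand is Belo, origin is handmade, hence Negative. (origin=imported, brand=Delt, price=7, category=book, stock=19) — brand is Delt, origin is imported, hence Negative. (origin=imported, brand=Belo, price=31, category=tool, stock=24) — brand is Belo, origin is imported, hence Positive. (origin=handmade, brand=Belo, price=28, category=garment, stock=3) — brand is Belo, origin is handmade, hence Negative. (origin=handmade, brand=Corv, price=32, category=tool, stock=13) — brand is Corv, origin is handmade, hence Negative.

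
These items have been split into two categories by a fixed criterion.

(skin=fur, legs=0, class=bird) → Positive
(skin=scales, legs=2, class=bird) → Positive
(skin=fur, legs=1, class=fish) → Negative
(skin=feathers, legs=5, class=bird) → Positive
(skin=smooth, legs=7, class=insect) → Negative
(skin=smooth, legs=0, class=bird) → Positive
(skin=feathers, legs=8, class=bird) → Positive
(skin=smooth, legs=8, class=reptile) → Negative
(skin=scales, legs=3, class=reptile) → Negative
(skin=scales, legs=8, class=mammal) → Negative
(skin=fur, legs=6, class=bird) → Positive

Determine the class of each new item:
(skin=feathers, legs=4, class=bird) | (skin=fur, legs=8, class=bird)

Positive, Positive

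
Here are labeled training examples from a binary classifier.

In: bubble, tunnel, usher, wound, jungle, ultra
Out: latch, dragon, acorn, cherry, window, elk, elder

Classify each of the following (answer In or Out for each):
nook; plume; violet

Out, In, Out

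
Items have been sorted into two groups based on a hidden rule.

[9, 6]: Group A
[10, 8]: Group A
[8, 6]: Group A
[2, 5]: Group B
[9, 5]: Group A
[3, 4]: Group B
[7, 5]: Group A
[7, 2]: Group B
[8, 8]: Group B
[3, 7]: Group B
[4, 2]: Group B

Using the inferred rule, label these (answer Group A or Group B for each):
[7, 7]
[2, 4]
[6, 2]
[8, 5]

Group B, Group B, Group B, Group A

The common property of the 'Group A' items is: first > second AND sum ≥ 10. No 'Group B' item has it.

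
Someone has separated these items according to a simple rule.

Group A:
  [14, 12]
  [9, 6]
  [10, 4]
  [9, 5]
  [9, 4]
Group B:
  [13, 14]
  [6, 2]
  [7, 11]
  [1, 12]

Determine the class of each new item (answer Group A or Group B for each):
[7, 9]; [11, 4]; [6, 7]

The simplest hypothesis consistent with all the labels is: first > second AND sum ≥ 13.
[7, 9] — 7 < 9, 7+9 = 16, hence Group B. [11, 4] — 11 > 4, 11+4 = 15, hence Group A. [6, 7] — 6 < 7, 6+7 = 13, hence Group B.

Group B, Group A, Group B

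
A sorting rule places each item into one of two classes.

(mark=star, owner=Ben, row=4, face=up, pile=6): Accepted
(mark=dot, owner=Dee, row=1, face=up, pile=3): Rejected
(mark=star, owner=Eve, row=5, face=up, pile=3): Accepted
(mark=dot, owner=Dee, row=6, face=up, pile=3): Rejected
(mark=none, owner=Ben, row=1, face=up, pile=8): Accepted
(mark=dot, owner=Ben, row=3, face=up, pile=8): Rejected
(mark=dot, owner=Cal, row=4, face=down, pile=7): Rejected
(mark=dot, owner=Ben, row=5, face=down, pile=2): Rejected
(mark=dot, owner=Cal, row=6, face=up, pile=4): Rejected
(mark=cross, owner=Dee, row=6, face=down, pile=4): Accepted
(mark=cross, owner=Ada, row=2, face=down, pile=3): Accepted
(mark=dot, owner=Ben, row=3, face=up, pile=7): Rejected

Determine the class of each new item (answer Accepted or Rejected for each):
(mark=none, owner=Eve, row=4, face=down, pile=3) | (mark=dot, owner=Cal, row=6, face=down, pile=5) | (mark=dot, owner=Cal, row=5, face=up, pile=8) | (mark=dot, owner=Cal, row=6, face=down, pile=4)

Accepted, Rejected, Rejected, Rejected

Rule: mark is not dot. This holds for each 'Accepted' example and fails for each 'Rejected' one.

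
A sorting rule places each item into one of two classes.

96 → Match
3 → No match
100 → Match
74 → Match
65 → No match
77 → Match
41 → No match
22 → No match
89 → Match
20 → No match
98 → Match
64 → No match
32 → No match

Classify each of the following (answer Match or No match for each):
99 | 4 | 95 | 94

'Match' ⟺ at least 74.

Match, No match, Match, Match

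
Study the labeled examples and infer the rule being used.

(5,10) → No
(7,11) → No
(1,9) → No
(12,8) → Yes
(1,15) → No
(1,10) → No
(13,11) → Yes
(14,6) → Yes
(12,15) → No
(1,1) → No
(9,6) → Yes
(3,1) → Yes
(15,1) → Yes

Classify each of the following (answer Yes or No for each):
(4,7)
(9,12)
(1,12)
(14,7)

No, No, No, Yes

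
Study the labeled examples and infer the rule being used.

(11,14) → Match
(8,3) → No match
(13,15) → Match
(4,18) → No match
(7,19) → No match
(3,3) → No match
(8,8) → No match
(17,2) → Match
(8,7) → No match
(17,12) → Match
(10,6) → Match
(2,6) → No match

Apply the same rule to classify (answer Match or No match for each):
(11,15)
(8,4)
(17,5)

Match, No match, Match

The classifier is using: first ≥ 10.
(11,15) → first 11 → Match. (8,4) → first 8 → No match. (17,5) → first 17 → Match.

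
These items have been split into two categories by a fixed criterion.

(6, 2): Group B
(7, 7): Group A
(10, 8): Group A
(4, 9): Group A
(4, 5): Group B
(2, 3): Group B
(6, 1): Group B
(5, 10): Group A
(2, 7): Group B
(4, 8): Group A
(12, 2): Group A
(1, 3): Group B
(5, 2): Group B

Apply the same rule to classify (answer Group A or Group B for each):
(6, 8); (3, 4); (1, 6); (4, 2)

Group A, Group B, Group B, Group B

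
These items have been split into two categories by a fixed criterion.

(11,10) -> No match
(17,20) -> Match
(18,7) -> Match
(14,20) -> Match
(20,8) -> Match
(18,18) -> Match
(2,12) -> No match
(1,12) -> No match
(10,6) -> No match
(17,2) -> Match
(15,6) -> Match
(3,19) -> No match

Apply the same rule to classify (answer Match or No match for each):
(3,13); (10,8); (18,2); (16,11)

No match, No match, Match, Match

One predicate separates the groups cleanly: first ≥ 12.
No match: (3,13), since first 3.
No match: (10,8), since first 10.
Match: (18,2), since first 18.
Match: (16,11), since first 16.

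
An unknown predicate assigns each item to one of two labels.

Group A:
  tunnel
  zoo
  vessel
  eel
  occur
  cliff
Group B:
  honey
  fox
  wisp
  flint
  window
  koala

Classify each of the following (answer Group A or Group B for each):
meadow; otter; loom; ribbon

Rule: has a double letter. This holds for each 'Group A' example and fails for each 'Group B' one.
meadow: no doubled letter — fails the rule, so Group B. otter: 'tt' doubled — satisfies this, so Group A. loom: 'oo' doubled — satisfies this, so Group A. ribbon: 'bb' doubled — satisfies this, so Group A.

Group B, Group A, Group A, Group A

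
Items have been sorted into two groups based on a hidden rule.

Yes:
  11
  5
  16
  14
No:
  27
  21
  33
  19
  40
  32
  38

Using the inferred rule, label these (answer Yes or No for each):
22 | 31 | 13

Every 'Yes' example satisfies: at most 16. None of the 'No' examples do.
22: 22 > 16 — fails the rule, so No.
31: 31 > 16 — fails the rule, so No.
13: 13 ≤ 16 — matches, so Yes.

No, No, Yes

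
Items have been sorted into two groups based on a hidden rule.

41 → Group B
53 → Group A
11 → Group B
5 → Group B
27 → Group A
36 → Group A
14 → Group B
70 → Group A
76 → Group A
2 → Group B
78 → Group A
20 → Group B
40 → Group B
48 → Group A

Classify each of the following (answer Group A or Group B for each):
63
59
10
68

Rule: digit sum ≥ 6. This holds for each 'Group A' example and fails for each 'Group B' one.

Group A, Group A, Group B, Group A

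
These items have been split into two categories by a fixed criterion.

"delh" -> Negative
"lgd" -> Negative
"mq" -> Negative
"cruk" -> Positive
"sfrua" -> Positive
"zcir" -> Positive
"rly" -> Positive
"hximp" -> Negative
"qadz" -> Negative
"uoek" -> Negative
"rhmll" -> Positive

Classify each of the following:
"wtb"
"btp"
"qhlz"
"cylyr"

Rule: contains 'r'. This holds for each 'Positive' example and fails for each 'Negative' one.
"wtb": no 'r', does not fit → Negative. "btp": no 'r', does not fit → Negative. "qhlz": no 'r', does not fit → Negative. "cylyr": has 'r', has this property → Positive.

Negative, Negative, Negative, Positive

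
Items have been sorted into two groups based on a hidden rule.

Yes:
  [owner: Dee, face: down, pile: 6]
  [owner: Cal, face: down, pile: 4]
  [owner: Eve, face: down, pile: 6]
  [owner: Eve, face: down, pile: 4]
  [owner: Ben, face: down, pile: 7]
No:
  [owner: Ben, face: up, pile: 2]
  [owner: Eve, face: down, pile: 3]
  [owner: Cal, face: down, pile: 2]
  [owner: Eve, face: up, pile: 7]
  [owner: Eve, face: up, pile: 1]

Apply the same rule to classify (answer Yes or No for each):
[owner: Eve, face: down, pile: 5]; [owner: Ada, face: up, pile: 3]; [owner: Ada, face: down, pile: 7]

The distinguishing property — face is down AND pile ≥ 4 — holds for all the 'Yes' cases and none of the 'No' cases.
[owner: Eve, face: down, pile: 5]: face is down, pile = 5 — satisfies this, so Yes.
[owner: Ada, face: up, pile: 3]: face is up, pile = 3 — fails the rule, so No.
[owner: Ada, face: down, pile: 7]: face is down, pile = 7 — satisfies this, so Yes.

Yes, No, Yes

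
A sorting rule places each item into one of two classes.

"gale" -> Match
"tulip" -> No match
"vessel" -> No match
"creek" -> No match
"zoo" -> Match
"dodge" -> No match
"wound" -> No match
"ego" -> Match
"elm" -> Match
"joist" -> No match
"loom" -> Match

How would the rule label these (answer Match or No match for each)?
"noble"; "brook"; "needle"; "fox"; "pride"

No match, No match, No match, Match, No match

The classifier is using: length ≤ 4.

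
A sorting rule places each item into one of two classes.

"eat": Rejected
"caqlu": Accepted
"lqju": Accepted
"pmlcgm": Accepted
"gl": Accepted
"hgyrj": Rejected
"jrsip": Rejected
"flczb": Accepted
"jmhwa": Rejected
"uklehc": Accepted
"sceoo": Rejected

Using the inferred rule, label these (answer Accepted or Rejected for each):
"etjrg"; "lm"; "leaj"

All 'Accepted' examples share one property — contains 'l' — and every 'Rejected' example lacks it.
"etjrg" → no 'l' → Rejected. "lm" → has 'l' → Accepted. "leaj" → has 'l' → Accepted.

Rejected, Accepted, Accepted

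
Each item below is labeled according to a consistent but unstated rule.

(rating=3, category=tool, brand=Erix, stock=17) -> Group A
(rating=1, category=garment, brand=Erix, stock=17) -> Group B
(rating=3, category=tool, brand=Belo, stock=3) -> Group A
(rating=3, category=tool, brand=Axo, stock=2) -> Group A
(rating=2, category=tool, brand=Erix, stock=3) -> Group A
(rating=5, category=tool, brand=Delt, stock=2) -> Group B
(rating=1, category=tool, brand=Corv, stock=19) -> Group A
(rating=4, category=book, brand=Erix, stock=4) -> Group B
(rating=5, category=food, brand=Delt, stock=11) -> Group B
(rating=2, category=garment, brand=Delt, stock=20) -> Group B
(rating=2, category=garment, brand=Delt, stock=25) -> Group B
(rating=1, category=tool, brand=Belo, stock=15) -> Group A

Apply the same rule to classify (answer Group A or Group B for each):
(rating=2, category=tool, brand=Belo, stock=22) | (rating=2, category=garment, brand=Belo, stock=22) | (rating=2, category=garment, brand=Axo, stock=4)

One predicate separates the groups cleanly: category is tool AND rating ≤ 3.
(rating=2, category=tool, brand=Belo, stock=22) → category is tool, rating = 2 → Group A.
(rating=2, category=garment, brand=Belo, stock=22) → category is garment, rating = 2 → Group B.
(rating=2, category=garment, brand=Axo, stock=4) → category is garment, rating = 2 → Group B.

Group A, Group B, Group B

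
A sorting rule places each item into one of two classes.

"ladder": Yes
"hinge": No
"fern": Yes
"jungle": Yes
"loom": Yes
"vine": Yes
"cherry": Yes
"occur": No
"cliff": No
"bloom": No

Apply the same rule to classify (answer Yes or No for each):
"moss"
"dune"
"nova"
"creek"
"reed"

The distinguishing property — even length — holds for all the 'Yes' cases and none of the 'No' cases.
"moss": length 4 — fits, so Yes.
"dune": length 4 — fits, so Yes.
"nova": length 4 — fits, so Yes.
"creek": length 5 — does not fit, so No.
"reed": length 4 — fits, so Yes.

Yes, Yes, Yes, No, Yes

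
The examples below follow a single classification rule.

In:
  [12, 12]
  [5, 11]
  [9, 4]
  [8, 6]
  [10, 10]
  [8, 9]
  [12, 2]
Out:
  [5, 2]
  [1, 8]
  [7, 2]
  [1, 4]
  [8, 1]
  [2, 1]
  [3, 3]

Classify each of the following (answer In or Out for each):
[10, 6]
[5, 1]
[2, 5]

In, Out, Out

One predicate separates the groups cleanly: sum ≥ 13.
[10, 6]: 10+6 = 16 — qualifies, so In.
[5, 1]: 5+1 = 6 — fails the rule, so Out.
[2, 5]: 2+5 = 7 — fails the rule, so Out.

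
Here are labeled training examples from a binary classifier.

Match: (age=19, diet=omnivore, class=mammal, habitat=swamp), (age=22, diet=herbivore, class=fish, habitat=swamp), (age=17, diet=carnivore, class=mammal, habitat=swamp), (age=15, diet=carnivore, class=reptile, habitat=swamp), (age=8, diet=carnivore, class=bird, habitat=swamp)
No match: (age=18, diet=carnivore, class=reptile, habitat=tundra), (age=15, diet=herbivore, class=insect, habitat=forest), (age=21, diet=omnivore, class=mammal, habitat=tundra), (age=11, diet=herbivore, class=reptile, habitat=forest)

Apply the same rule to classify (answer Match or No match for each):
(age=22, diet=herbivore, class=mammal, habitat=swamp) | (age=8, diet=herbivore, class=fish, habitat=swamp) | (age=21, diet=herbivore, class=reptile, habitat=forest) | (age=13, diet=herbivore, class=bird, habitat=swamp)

Match, Match, No match, Match

The common property of the 'Match' items is: habitat is swamp. No 'No match' item has it.
(age=22, diet=herbivore, class=mammal, habitat=swamp): habitat is swamp, checks out → Match.
(age=8, diet=herbivore, class=fish, habitat=swamp): habitat is swamp, checks out → Match.
(age=21, diet=herbivore, class=reptile, habitat=forest): habitat is forest, fails the rule → No match.
(age=13, diet=herbivore, class=bird, habitat=swamp): habitat is swamp, checks out → Match.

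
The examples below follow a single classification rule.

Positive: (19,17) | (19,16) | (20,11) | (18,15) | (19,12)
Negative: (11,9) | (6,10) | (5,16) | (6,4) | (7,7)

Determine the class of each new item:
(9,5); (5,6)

'Positive' ⟺ sum ≥ 31.
(9,5): 9+5 = 14, fails the rule → Negative. (5,6): 5+6 = 11, fails the rule → Negative.

Negative, Negative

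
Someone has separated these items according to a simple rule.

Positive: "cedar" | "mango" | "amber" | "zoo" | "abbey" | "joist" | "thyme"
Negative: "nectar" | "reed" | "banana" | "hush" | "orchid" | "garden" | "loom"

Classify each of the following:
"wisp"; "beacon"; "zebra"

Negative, Negative, Positive

Checking candidate rules against both groups, what survives is: odd length.
"wisp" → length 4 → Negative. "beacon" → length 6 → Negative. "zebra" → length 5 → Positive.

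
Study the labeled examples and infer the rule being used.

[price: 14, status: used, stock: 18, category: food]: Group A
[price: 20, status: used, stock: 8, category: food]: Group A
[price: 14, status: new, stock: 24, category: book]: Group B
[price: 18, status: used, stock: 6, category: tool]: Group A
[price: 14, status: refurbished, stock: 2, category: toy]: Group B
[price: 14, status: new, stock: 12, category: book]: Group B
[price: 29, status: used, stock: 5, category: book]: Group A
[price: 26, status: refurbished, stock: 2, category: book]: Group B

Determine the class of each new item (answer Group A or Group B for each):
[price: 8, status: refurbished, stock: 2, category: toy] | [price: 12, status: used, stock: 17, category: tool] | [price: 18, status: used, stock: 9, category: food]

Rule: status is used. This holds for each 'Group A' example and fails for each 'Group B' one.
[price: 8, status: refurbished, stock: 2, category: toy] → status is refurbished → Group B.
[price: 12, status: used, stock: 17, category: tool] → status is used → Group A.
[price: 18, status: used, stock: 9, category: food] → status is used → Group A.

Group B, Group A, Group A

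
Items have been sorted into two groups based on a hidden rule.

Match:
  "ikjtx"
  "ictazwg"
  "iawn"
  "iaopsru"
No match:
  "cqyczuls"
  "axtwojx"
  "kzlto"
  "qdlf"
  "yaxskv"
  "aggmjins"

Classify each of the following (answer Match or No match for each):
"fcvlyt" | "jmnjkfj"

No match, No match

The simplest hypothesis consistent with all the labels is: starts with 'i'.
"fcvlyt": No match (starts with 'f').
"jmnjkfj": No match (starts with 'j').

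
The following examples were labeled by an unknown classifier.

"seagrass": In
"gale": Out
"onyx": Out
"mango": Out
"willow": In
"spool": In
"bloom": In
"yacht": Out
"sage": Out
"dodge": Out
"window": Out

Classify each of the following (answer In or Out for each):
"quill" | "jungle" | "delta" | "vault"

In, Out, Out, Out

A rule that fits every label: has a double letter — true of each 'In' example, false of each 'Out' one.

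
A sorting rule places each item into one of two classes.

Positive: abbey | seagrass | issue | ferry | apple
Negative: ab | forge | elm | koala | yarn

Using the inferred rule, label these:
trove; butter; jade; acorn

Negative, Positive, Negative, Negative

The classifier is using: has a double letter.
Negative: trove, since no doubled letter.
Positive: butter, since 'tt' doubled.
Negative: jade, since no doubled letter.
Negative: acorn, since no doubled letter.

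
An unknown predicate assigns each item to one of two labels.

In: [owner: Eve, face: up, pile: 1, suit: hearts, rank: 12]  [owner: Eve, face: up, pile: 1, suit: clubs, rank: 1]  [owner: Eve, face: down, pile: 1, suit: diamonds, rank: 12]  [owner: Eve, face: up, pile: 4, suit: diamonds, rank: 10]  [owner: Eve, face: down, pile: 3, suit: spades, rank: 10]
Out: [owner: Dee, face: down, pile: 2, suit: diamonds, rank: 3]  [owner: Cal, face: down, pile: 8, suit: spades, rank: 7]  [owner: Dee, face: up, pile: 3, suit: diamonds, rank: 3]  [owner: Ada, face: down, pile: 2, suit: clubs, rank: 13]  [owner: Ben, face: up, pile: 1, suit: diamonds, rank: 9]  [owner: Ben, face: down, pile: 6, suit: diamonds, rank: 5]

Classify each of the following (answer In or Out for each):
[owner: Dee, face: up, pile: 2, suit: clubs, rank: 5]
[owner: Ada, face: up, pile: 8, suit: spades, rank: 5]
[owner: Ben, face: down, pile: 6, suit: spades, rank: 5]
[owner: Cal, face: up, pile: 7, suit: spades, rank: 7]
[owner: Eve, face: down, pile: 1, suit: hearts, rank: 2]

All 'In' examples share one property — owner is Eve — and every 'Out' example lacks it.
Out: [owner: Dee, face: up, pile: 2, suit: clubs, rank: 5], since owner is Dee.
Out: [owner: Ada, face: up, pile: 8, suit: spades, rank: 5], since owner is Ada.
Out: [owner: Ben, face: down, pile: 6, suit: spades, rank: 5], since owner is Ben.
Out: [owner: Cal, face: up, pile: 7, suit: spades, rank: 7], since owner is Cal.
In: [owner: Eve, face: down, pile: 1, suit: hearts, rank: 2], since owner is Eve.

Out, Out, Out, Out, In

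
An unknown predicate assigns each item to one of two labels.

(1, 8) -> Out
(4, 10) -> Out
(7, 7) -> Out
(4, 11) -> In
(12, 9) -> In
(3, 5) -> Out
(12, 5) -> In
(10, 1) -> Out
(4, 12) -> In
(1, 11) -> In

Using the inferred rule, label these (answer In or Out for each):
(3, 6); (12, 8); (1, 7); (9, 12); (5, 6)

The simplest hypothesis consistent with all the labels is: max ≥ 11.

Out, In, Out, In, Out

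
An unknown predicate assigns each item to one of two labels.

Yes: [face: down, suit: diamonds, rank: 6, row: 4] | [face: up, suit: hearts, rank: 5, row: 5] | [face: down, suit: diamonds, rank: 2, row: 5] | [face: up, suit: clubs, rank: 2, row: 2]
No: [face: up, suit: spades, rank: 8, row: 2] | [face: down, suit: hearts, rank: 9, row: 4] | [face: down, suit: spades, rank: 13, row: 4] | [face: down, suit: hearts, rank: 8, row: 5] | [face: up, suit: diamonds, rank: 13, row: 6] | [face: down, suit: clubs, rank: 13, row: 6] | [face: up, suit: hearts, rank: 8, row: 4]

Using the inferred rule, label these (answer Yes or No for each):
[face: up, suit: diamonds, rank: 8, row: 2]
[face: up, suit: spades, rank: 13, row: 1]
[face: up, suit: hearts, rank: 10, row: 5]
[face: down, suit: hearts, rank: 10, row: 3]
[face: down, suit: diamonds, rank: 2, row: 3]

All 'Yes' examples share one property — rank ≤ 6 — and every 'No' example lacks it.

No, No, No, No, Yes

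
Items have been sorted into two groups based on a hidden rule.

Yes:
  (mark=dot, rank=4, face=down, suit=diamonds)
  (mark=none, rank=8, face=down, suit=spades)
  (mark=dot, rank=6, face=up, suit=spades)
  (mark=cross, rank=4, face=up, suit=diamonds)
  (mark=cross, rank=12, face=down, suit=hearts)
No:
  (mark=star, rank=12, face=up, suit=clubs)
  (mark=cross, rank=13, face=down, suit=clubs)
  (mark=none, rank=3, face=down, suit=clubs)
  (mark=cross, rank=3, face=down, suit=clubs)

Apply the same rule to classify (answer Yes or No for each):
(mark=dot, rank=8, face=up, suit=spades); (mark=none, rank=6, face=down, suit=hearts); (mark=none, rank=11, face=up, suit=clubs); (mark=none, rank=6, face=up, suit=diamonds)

Yes, Yes, No, Yes

A rule that fits every label: suit is not clubs — true of each 'Yes' example, false of each 'No' one.
Yes: (mark=dot, rank=8, face=up, suit=spades), since suit is spades. Yes: (mark=none, rank=6, face=down, suit=hearts), since suit is hearts. No: (mark=none, rank=11, face=up, suit=clubs), since suit is clubs. Yes: (mark=none, rank=6, face=up, suit=diamonds), since suit is diamonds.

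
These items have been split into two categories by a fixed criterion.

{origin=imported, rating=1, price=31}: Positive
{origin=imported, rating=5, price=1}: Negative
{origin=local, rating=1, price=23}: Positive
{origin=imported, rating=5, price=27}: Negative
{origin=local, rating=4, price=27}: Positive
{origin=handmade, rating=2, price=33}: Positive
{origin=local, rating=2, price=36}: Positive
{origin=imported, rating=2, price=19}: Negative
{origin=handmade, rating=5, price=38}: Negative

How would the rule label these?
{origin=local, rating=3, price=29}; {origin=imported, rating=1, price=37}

Positive, Positive

All 'Positive' examples share one property — price ≥ 23 AND rating ≤ 4 — and every 'Negative' example lacks it.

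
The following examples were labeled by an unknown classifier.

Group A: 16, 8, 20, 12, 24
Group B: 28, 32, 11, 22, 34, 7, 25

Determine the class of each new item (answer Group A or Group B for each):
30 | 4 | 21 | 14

Group B, Group A, Group B, Group B

A rule that fits every label: multiple of 4 AND at most 24 — true of each 'Group A' example, false of each 'Group B' one.
30 → 30 = 4·7 + 2, 30 > 24 → Group B.
4 → 4 = 4·1, 4 ≤ 24 → Group A.
21 → 21 = 4·5 + 1, 21 ≤ 24 → Group B.
14 → 14 = 4·3 + 2, 14 ≤ 24 → Group B.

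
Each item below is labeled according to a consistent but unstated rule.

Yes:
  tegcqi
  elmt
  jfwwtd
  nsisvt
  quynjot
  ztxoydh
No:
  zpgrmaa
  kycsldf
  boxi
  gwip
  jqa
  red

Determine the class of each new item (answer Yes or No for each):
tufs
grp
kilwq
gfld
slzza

Yes, No, No, No, No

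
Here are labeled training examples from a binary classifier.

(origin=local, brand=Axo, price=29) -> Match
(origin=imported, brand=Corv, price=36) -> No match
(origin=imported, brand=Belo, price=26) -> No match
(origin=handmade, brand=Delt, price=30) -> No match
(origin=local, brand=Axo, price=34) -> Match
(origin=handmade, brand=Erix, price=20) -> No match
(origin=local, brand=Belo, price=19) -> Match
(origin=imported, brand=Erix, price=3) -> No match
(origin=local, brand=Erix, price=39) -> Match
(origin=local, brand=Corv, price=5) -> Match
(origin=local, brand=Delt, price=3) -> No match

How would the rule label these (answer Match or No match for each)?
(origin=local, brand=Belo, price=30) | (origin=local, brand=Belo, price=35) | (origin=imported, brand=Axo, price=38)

Match, Match, No match

The rule appears to be: origin is local AND price ≥ 5.
(origin=local, brand=Belo, price=30) → origin is local, price = 30 → Match. (origin=local, brand=Belo, price=35) → origin is local, price = 35 → Match. (origin=imported, brand=Axo, price=38) → origin is imported, price = 38 → No match.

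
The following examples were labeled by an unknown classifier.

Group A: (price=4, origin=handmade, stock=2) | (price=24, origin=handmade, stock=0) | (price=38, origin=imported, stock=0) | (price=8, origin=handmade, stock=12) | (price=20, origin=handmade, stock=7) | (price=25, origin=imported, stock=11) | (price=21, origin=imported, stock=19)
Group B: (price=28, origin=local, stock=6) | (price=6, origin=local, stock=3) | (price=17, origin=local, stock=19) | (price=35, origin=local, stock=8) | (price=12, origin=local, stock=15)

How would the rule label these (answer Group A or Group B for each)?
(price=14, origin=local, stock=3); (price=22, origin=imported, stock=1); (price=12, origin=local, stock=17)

All 'Group A' examples share one property — origin is not local — and every 'Group B' example lacks it.
(price=14, origin=local, stock=3): Group B (origin is local). (price=22, origin=imported, stock=1): Group A (origin is imported). (price=12, origin=local, stock=17): Group B (origin is local).

Group B, Group A, Group B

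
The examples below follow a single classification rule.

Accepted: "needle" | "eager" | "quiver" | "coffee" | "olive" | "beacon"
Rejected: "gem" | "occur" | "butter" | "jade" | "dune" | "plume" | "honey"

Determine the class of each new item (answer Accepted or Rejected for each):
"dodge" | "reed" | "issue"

Rejected, Rejected, Accepted

The pattern is that an item is 'Accepted' exactly when: has ≥ 3 vowels.
Rejected: "dodge", since 2 vowels. Rejected: "reed", since 2 vowels. Accepted: "issue", since 3 vowels.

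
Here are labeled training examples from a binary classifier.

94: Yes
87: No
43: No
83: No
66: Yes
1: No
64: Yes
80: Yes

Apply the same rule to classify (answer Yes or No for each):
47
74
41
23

Looking at the examples, the only property every 'Yes' case has and every 'No' case lacks is: even.
47: No (47 is odd). 74: Yes (74 is even). 41: No (41 is odd). 23: No (23 is odd).

No, Yes, No, No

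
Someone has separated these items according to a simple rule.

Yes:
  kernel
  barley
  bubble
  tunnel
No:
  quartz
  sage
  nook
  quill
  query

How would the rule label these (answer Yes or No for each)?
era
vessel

No, Yes

One predicate separates the groups cleanly: even length AND contains 'l'.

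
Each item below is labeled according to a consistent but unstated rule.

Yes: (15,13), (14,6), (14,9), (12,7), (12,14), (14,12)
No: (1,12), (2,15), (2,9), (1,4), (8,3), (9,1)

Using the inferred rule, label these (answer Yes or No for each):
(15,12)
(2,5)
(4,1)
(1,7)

The common property of the 'Yes' items is: sum ≥ 19. No 'No' item has it.
(15,12): 15+12 = 27 — fits, so Yes.
(2,5): 2+5 = 7 — doesn't match, so No.
(4,1): 4+1 = 5 — doesn't match, so No.
(1,7): 1+7 = 8 — doesn't match, so No.

Yes, No, No, No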